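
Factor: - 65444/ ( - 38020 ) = 16361/9505   =  5^( - 1 )*1901^( - 1 )*16361^1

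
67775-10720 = 57055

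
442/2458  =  221/1229 = 0.18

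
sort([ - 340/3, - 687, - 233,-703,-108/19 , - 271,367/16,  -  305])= [  -  703, - 687, - 305 , - 271,  -  233,-340/3, - 108/19,367/16]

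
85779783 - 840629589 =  - 754849806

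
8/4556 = 2/1139 = 0.00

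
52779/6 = 17593/2 =8796.50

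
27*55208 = 1490616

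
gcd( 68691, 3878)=7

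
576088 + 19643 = 595731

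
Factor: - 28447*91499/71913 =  - 3^(-1)*23971^( - 1 )*28447^1*91499^1=- 2602872053/71913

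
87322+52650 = 139972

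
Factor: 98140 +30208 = 128348=2^2*11^1*2917^1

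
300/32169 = 100/10723 = 0.01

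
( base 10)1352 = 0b10101001000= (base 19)3E3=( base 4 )111020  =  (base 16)548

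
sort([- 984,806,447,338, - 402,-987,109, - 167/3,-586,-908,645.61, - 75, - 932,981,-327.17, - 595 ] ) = [-987,  -  984,  -  932,- 908,-595, - 586,-402, - 327.17,-75, - 167/3,109,338 , 447,645.61,  806, 981]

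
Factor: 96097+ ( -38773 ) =57324 =2^2 * 3^1*17^1*281^1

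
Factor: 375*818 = 306750 = 2^1*3^1*5^3*409^1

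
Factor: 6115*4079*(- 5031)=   -125488660635= - 3^2*5^1 * 13^1*43^1*1223^1*4079^1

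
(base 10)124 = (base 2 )1111100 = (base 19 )6a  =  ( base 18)6G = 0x7c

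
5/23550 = 1/4710 =0.00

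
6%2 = 0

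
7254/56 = 3627/28 = 129.54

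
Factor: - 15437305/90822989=-5^1*13^2*67^(- 1)*179^(  -  1)*7573^( - 1) * 18269^1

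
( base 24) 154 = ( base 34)KK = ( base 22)19I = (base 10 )700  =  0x2BC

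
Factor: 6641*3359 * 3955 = 88224655645 = 5^1*7^1 * 29^1*113^1*229^1*3359^1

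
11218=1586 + 9632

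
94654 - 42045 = 52609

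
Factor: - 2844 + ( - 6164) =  - 2^4*563^1 = - 9008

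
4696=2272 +2424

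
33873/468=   11291/156 = 72.38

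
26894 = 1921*14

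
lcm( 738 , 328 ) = 2952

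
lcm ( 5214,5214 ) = 5214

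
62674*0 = 0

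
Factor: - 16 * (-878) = 14048 = 2^5 *439^1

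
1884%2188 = 1884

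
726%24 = 6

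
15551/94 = 165 + 41/94= 165.44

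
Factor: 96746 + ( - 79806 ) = 16940 = 2^2 * 5^1*7^1*11^2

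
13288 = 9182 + 4106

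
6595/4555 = 1319/911 = 1.45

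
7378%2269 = 571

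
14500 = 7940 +6560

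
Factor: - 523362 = - 2^1 * 3^1*7^1*17^1*733^1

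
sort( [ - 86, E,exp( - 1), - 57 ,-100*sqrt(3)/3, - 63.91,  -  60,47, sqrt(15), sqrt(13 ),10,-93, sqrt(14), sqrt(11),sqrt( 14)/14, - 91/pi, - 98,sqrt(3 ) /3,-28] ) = [ - 98, - 93, - 86, - 63.91,-60, - 100 * sqrt(3)/3, - 57,- 91/pi, - 28,sqrt(  14 )/14,exp( - 1),sqrt ( 3 )/3, E, sqrt(11), sqrt( 13),  sqrt(14),sqrt (15 ),10,47 ] 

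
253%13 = 6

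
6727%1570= 447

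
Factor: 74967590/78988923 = 2^1*3^ (  -  2)* 5^1 * 13^ ( - 1 ) * 23^ ( - 1 ) * 113^1 * 149^ ( - 1 )*197^( - 1)*66343^1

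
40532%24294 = 16238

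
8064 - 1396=6668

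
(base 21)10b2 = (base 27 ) D0H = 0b10010100010110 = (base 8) 22426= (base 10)9494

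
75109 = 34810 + 40299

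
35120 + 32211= 67331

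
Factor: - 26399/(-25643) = 25643^( - 1)*26399^1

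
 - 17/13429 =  - 1+13412/13429 = - 0.00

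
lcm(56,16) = 112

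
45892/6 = 7648+2/3=7648.67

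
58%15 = 13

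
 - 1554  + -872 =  - 2426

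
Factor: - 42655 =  - 5^1*19^1*449^1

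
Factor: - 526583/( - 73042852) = 2^( - 2)*526583^1*18260713^( - 1)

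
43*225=9675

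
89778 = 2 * 44889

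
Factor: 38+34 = 72 = 2^3*3^2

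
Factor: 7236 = 2^2*3^3*67^1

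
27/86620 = 27/86620 = 0.00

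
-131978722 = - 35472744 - 96505978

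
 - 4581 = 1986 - 6567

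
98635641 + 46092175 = 144727816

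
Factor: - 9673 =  - 17^1*569^1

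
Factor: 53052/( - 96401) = - 2^2*3^1*4421^1*96401^( - 1) 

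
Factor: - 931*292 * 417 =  - 2^2*3^1*7^2 * 19^1*73^1*139^1 = - 113362284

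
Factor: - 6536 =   -  2^3 *19^1*43^1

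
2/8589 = 2/8589 = 0.00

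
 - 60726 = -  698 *87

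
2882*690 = 1988580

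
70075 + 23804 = 93879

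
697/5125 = 17/125  =  0.14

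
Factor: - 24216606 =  - 2^1*3^2*809^1*1663^1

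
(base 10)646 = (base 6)2554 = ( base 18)1hg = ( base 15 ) 2d1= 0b1010000110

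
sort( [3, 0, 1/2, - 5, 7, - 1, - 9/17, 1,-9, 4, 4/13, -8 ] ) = [  -  9, - 8,  -  5,-1, - 9/17,0, 4/13,1/2, 1,3,4, 7]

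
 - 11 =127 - 138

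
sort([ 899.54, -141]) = [-141, 899.54]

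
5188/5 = 5188/5 =1037.60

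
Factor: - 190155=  - 3^1*5^1*7^1 * 1811^1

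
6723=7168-445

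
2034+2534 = 4568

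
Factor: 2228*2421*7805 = 2^2* 3^2*5^1*7^1*223^1*269^1 *557^1 = 42100076340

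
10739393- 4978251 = 5761142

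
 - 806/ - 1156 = 403/578 = 0.70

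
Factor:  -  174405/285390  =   - 11/18=- 2^(- 1 )*3^(-2) * 11^1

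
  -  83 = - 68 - 15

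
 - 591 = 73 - 664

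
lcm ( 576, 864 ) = 1728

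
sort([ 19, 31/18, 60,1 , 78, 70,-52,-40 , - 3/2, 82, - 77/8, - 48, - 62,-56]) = [ - 62,-56, - 52, - 48, - 40, - 77/8, - 3/2, 1,  31/18, 19, 60, 70, 78, 82]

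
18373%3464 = 1053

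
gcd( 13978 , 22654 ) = 482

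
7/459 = 7/459 = 0.02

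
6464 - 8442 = -1978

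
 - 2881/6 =-2881/6= -  480.17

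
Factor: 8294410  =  2^1*5^1*211^1*3931^1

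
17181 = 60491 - 43310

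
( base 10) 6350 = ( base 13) 2b76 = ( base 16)18ce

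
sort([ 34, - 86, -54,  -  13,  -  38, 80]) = [ - 86, - 54, - 38, - 13, 34,80]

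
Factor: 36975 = 3^1*5^2*17^1*29^1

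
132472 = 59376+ 73096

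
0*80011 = 0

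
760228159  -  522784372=237443787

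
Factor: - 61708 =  - 2^2*15427^1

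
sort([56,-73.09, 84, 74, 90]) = [ - 73.09 , 56, 74, 84 , 90]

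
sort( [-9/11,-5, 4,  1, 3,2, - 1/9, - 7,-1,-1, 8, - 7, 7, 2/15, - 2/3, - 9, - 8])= [ - 9, - 8, - 7, - 7, - 5, - 1,-1,  -  9/11, - 2/3, - 1/9, 2/15,1,  2, 3,  4 , 7, 8 ]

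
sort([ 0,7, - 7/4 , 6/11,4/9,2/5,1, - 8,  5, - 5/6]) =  [ - 8, -7/4, - 5/6,0,2/5,4/9,6/11,1,5,  7 ]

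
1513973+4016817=5530790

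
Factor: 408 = 2^3*3^1*17^1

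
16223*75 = 1216725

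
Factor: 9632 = 2^5  *7^1*43^1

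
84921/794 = 106 + 757/794 = 106.95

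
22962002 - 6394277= 16567725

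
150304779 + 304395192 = 454699971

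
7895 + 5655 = 13550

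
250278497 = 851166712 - 600888215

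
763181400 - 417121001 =346060399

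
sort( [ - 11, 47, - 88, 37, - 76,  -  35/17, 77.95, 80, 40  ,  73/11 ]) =[-88, - 76,-11 ,-35/17 , 73/11, 37, 40, 47, 77.95,80] 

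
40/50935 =8/10187 = 0.00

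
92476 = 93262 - 786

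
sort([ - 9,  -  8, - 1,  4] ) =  [ - 9, - 8, - 1,4 ] 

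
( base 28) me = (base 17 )231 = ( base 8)1166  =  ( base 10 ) 630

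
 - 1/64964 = - 1 + 64963/64964=-0.00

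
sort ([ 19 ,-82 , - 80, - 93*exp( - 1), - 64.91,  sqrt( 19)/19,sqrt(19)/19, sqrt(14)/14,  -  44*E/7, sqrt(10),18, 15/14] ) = [ - 82, - 80, - 64.91, - 93*exp( - 1), - 44*E/7,sqrt(19 )/19,  sqrt(19 )/19,sqrt( 14 )/14 , 15/14,sqrt( 10),18,19] 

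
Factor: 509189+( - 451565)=57624 = 2^3*3^1*7^4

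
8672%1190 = 342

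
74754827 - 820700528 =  - 745945701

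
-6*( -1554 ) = 9324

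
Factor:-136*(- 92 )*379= 4742048 = 2^5*17^1*23^1  *379^1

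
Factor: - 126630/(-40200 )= 63/20=2^(-2 )*3^2*5^(-1 ) * 7^1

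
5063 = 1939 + 3124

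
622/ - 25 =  - 25 + 3/25 = - 24.88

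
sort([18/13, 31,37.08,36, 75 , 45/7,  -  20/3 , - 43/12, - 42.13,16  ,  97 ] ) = [ - 42.13,- 20/3, - 43/12,18/13,45/7,16,  31,36,37.08,75,97]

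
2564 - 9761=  - 7197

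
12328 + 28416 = 40744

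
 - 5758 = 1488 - 7246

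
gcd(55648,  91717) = 1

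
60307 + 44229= 104536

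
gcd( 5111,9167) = 1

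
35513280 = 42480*836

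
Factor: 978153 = 3^1*11^1*29641^1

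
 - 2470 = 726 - 3196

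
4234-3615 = 619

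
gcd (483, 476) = 7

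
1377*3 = 4131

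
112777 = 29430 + 83347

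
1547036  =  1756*881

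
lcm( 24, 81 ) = 648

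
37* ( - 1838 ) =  - 68006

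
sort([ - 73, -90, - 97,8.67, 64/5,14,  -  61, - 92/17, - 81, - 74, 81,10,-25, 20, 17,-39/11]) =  [ - 97,-90, - 81, - 74 ,-73, - 61, - 25,-92/17, - 39/11, 8.67, 10,64/5,14, 17, 20, 81 ] 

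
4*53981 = 215924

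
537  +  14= 551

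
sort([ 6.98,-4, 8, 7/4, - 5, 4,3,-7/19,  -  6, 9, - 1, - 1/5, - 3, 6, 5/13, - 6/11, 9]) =[  -  6, - 5, - 4, - 3, - 1,  -  6/11, - 7/19 , - 1/5 , 5/13,7/4,  3, 4,6, 6.98,8,9,  9 ] 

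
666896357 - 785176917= - 118280560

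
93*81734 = 7601262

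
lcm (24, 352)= 1056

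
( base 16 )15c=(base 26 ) DA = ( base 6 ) 1340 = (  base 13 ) 20a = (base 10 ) 348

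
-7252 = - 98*74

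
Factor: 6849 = 3^2 * 761^1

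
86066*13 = 1118858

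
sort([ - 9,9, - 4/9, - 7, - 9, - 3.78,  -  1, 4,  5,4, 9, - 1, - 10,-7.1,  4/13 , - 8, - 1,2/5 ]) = [  -  10,  -  9 , - 9, - 8 , - 7.1 , - 7, - 3.78,- 1, - 1, - 1, - 4/9  ,  4/13 , 2/5, 4,  4, 5, 9, 9 ] 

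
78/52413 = 26/17471   =  0.00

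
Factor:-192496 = -2^4*53^1*227^1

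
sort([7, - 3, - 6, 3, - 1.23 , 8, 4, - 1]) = [ - 6, - 3, - 1.23,-1,  3, 4,  7, 8]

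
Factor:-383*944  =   - 361552 = - 2^4*59^1*383^1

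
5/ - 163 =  - 5/163 = -0.03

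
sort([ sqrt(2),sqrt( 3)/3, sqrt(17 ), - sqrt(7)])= [ - sqrt (7), sqrt( 3 ) /3,sqrt(2 ), sqrt( 17)]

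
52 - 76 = - 24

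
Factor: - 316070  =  -2^1* 5^1*31607^1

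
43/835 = 43/835 = 0.05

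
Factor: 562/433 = 2^1*281^1*433^(- 1 )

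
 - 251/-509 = 251/509 = 0.49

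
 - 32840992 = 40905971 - 73746963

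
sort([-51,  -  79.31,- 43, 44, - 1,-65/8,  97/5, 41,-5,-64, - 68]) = [-79.31, - 68 , - 64,-51, - 43, - 65/8,-5, - 1, 97/5, 41, 44 ] 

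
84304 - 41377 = 42927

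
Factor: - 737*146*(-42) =2^2*3^1*7^1*11^1*67^1 *73^1=4519284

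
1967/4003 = 1967/4003 = 0.49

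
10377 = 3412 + 6965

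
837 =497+340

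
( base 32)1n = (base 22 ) 2B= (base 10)55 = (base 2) 110111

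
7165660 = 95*75428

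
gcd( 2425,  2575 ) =25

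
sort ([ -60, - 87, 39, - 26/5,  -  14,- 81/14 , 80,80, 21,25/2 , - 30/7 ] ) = [ - 87, - 60, - 14,  -  81/14,-26/5, - 30/7, 25/2  ,  21,39,80,80]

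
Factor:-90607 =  - 11^1 * 8237^1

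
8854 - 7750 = 1104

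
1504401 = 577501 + 926900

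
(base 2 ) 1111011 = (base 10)123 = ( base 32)3r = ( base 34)3L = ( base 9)146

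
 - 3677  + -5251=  - 8928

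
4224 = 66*64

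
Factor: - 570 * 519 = - 2^1*3^2*5^1  *  19^1*173^1 = - 295830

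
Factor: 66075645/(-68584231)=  - 3^1*5^1*3137^ ( - 1)*21863^ ( - 1)*4405043^1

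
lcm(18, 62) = 558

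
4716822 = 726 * 6497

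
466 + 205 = 671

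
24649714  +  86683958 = 111333672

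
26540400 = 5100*5204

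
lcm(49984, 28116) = 449856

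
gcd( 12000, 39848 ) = 8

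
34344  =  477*72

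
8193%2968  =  2257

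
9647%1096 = 879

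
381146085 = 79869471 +301276614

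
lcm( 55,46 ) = 2530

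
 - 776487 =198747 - 975234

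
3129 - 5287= - 2158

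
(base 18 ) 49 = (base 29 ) 2n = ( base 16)51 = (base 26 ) 33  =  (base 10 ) 81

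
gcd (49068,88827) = 87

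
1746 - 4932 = -3186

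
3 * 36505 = 109515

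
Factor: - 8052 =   -  2^2*3^1*11^1 * 61^1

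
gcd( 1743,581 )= 581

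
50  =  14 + 36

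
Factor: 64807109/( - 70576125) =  -3^( - 1 )*5^(-3) * 53^ (-2 )*67^(-1 )*64807109^1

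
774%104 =46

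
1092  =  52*21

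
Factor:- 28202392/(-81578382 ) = 2^2 * 3^( - 1)*3525299^1 *13596397^ ( -1) = 14101196/40789191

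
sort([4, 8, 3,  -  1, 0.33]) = [ - 1, 0.33, 3 , 4, 8]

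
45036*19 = 855684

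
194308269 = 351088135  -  156779866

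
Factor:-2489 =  - 19^1*131^1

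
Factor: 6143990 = 2^1* 5^1*23^1* 26713^1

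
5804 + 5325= 11129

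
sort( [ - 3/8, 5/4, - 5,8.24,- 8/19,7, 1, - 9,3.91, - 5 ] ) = [ - 9, - 5, - 5, - 8/19, - 3/8, 1,5/4,3.91,7, 8.24]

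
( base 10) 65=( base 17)3e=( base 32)21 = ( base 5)230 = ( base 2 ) 1000001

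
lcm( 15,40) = 120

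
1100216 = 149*7384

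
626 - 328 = 298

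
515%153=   56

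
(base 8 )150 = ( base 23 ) 4c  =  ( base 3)10212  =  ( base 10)104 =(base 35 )2Y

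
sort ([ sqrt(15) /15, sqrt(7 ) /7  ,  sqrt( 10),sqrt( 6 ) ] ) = [ sqrt( 15) /15,  sqrt(7 ) /7, sqrt ( 6 )  ,  sqrt( 10) ] 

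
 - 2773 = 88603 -91376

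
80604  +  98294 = 178898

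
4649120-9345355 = - 4696235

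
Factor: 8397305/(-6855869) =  - 5^1*7^1*79^1*3037^1*6855869^(  -  1)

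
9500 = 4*2375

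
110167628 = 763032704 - 652865076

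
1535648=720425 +815223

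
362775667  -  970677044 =- 607901377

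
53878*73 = 3933094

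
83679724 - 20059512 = 63620212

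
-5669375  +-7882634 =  - 13552009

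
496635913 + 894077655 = 1390713568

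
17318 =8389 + 8929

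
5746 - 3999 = 1747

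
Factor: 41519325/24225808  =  2^(- 4)*3^1*5^2*23^( - 1 ) * 65831^( - 1) * 553591^1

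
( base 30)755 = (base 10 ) 6455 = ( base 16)1937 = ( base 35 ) 59f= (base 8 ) 14467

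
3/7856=3/7856  =  0.00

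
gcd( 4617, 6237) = 81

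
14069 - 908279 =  - 894210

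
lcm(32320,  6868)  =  549440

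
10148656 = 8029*1264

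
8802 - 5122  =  3680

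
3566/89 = 3566/89 = 40.07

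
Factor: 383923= 383923^1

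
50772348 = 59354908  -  8582560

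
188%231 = 188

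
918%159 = 123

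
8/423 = 8/423 = 0.02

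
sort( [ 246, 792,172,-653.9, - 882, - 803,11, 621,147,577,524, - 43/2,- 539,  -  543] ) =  [ - 882 ,- 803, -653.9, - 543, -539,-43/2,11 , 147,172,246,524,577,621, 792]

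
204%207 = 204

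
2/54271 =2/54271  =  0.00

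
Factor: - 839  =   - 839^1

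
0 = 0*901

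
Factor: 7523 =7523^1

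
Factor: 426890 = 2^1*5^1*42689^1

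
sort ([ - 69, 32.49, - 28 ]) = [ - 69, - 28,32.49 ]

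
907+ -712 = 195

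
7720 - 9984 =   -  2264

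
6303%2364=1575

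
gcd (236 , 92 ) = 4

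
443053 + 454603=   897656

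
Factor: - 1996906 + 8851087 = 3^1*167^1*13681^1 = 6854181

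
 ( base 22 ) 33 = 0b1000101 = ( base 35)1y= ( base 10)69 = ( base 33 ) 23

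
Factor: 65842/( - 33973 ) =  - 2^1*7^1*53^( - 1)*641^( - 1)*4703^1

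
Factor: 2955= 3^1 *5^1 * 197^1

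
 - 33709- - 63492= 29783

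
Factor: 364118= 2^1*182059^1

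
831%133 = 33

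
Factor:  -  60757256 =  - 2^3*7^2 * 37^1*59^1*71^1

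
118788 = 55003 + 63785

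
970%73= 21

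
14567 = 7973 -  - 6594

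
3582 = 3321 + 261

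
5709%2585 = 539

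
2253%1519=734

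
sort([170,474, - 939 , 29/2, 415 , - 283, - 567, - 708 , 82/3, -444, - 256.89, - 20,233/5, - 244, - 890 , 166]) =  [ - 939, - 890, - 708, - 567 , -444, - 283 , - 256.89, - 244, - 20, 29/2,82/3,233/5, 166, 170,  415,474]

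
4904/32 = 153 + 1/4 = 153.25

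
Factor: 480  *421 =2^5*3^1 * 5^1*421^1 = 202080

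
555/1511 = 555/1511 = 0.37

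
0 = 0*72112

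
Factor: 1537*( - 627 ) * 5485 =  - 5285889015  =  - 3^1 * 5^1 *11^1*19^1 * 29^1*53^1*1097^1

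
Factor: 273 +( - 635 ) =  - 2^1*181^1 =- 362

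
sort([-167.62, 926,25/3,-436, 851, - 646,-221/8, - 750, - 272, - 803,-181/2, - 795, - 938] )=[ - 938, - 803, - 795, - 750, - 646,- 436, - 272, - 167.62, - 181/2,-221/8,25/3, 851, 926]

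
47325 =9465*5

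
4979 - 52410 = -47431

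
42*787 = 33054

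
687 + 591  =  1278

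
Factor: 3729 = 3^1 *11^1*113^1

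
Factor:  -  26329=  - 113^1*233^1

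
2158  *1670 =3603860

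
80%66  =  14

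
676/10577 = 676/10577=0.06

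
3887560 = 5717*680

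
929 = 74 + 855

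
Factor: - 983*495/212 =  - 2^( - 2 )*3^2*5^1*11^1*53^( - 1 )*983^1 = - 486585/212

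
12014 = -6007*(-2) 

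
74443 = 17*4379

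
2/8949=2/8949 = 0.00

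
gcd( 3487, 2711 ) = 1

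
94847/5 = 18969 + 2/5=18969.40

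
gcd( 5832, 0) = 5832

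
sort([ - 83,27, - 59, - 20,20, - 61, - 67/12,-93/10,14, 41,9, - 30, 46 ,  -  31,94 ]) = [ - 83, - 61, - 59, - 31, - 30, - 20, - 93/10, - 67/12,9, 14 , 20,27,41, 46, 94 ]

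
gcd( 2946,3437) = 491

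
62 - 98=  -36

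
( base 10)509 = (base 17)1cg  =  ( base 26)jf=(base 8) 775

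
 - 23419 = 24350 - 47769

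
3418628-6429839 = - 3011211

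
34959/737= 47  +  320/737 = 47.43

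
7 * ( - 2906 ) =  - 20342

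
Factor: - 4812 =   -  2^2 * 3^1*401^1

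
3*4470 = 13410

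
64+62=126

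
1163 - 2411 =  - 1248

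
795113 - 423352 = 371761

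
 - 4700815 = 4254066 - 8954881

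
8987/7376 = 8987/7376 = 1.22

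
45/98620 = 9/19724 = 0.00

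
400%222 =178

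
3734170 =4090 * 913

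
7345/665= 11  +  6/133 = 11.05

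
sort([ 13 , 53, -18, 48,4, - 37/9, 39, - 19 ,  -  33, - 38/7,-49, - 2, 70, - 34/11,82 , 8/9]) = [ - 49, - 33,  -  19, - 18, - 38/7,  -  37/9, - 34/11, - 2,8/9,  4,13,39, 48 , 53,70, 82]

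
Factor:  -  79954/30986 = - 39977/15493 = - 7^1*5711^1*15493^( - 1) 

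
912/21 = 43+ 3/7 = 43.43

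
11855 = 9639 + 2216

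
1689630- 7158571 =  - 5468941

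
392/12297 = 392/12297  =  0.03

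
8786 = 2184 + 6602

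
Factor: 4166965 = 5^1*11^1* 239^1*317^1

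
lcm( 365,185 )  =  13505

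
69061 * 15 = 1035915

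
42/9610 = 21/4805= 0.00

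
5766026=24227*238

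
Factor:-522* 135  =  -70470 = - 2^1*3^5*5^1 * 29^1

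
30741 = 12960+17781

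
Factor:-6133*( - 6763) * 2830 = 2^1*5^1*283^1*6133^1*6763^1 = 117381265570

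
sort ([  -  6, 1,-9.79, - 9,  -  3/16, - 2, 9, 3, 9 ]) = [ - 9.79,-9,-6  ,-2, - 3/16, 1, 3,9,  9] 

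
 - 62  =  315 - 377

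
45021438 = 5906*7623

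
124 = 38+86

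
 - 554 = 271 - 825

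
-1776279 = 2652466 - 4428745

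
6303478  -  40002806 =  - 33699328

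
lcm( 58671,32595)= 293355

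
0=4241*0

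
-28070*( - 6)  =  168420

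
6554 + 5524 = 12078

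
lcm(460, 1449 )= 28980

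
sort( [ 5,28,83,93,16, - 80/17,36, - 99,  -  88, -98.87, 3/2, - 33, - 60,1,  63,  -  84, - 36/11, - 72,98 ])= [ - 99, - 98.87 , - 88 , - 84 , - 72, - 60, - 33, - 80/17,  -  36/11,  1,3/2,5,16,28, 36 , 63,  83,93,98 ]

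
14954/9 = 14954/9 = 1661.56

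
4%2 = 0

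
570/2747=570/2747 = 0.21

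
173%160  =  13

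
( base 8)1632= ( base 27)174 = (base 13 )55c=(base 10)922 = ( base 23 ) 1h2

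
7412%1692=644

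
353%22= 1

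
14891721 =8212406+6679315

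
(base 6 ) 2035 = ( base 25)i5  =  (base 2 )111000111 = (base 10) 455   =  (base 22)kf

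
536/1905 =536/1905 = 0.28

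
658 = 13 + 645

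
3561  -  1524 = 2037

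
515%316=199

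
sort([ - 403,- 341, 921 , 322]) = [ - 403, - 341,322, 921]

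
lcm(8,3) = 24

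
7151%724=635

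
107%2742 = 107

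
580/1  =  580= 580.00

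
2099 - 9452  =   - 7353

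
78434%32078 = 14278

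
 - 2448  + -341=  - 2789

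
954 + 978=1932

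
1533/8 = 1533/8 = 191.62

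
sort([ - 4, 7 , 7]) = [ - 4,7 , 7] 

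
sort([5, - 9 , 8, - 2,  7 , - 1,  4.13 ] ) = [- 9, - 2, - 1,4.13, 5,7,8]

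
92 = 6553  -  6461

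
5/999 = 5/999 = 0.01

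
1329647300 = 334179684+995467616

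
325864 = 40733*8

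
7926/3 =2642 = 2642.00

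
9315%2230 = 395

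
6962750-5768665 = 1194085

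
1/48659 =1/48659 = 0.00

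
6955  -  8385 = - 1430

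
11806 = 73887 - 62081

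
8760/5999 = 1+2761/5999 = 1.46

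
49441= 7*7063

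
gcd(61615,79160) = 5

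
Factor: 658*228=150024  =  2^3*3^1*7^1 * 19^1*47^1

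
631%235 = 161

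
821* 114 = 93594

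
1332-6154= - 4822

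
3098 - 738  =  2360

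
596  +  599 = 1195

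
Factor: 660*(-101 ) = -66660 =-2^2*3^1*5^1  *11^1  *101^1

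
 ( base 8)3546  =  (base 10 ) 1894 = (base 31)1U3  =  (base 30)234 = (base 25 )30j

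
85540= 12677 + 72863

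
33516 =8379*4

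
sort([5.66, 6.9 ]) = [ 5.66, 6.9]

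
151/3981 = 151/3981 = 0.04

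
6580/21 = 940/3 = 313.33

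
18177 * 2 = 36354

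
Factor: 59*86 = 2^1 * 43^1* 59^1 = 5074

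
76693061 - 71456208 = 5236853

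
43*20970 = 901710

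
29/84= 29/84= 0.35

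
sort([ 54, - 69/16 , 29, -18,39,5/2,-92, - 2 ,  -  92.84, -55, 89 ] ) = [ - 92.84,-92, -55,  -  18,-69/16,-2,5/2,  29, 39, 54,89] 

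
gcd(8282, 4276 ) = 2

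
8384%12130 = 8384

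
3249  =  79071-75822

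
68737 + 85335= 154072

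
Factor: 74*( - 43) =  - 3182 = - 2^1 * 37^1 * 43^1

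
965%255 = 200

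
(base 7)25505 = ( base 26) a07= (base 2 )1101001101111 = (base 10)6767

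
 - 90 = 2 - 92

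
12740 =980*13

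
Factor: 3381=3^1*7^2*23^1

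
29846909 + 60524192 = 90371101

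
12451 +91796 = 104247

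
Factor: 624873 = 3^1*  208291^1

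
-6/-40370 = 3/20185=0.00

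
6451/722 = 8  +  675/722 = 8.93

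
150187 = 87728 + 62459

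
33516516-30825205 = 2691311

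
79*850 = 67150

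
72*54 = 3888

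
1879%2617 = 1879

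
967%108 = 103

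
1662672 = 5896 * 282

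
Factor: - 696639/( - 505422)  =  232213/168474=2^( - 1 )*3^( - 1 )* 43^( - 1)*73^1 * 653^( - 1 )*3181^1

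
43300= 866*50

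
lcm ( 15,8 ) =120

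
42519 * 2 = 85038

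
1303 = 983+320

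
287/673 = 287/673 = 0.43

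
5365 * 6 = 32190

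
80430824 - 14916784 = 65514040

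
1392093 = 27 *51559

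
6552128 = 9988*656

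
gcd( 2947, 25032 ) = 7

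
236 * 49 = 11564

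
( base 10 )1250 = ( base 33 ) 14t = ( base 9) 1638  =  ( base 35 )10P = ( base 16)4E2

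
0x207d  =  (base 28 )ah1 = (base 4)2001331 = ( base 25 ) D7H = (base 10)8317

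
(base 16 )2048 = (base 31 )8II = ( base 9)12302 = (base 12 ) 4948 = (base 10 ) 8264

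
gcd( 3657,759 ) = 69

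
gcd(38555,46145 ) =55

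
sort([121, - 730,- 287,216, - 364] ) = [ - 730 , - 364,-287,121,  216 ] 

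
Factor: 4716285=3^1*5^1*7^1*44917^1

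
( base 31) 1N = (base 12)46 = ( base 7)105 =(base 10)54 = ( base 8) 66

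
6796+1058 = 7854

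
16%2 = 0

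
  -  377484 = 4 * ( - 94371) 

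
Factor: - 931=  - 7^2*19^1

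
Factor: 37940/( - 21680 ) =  - 2^( - 2 )*7^1 = -  7/4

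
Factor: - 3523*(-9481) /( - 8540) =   -  2^( - 2)*5^ (- 1)*7^( - 1) * 13^1*19^1*61^( - 1)*271^1 * 499^1 = -33401563/8540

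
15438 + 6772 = 22210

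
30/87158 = 15/43579 =0.00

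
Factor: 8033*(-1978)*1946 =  - 2^2  *  7^1*23^1 * 29^1*43^1*139^1 * 277^1 = - 30920527204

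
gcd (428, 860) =4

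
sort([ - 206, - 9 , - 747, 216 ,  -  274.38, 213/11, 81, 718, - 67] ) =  [  -  747, - 274.38, - 206,- 67, - 9, 213/11,81,216,718]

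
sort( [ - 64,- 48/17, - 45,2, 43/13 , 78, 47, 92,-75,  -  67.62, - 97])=[-97,  -  75, - 67.62,-64, - 45, - 48/17, 2,  43/13 , 47,  78 , 92 ]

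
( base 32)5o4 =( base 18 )1036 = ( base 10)5892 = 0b1011100000100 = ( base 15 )1B2C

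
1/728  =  1/728  =  0.00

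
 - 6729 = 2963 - 9692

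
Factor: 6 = 2^1*3^1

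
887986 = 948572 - 60586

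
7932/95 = 83 + 47/95 = 83.49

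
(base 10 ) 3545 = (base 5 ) 103140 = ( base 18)agh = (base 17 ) c49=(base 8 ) 6731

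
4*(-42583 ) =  - 170332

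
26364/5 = 26364/5 =5272.80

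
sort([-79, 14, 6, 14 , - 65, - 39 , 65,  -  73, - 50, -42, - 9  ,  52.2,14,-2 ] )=[ - 79, - 73,  -  65, - 50, - 42, - 39, - 9,- 2, 6 , 14, 14, 14 , 52.2, 65 ]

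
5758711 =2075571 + 3683140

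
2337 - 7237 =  - 4900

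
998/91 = 998/91 =10.97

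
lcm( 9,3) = 9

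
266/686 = 19/49 = 0.39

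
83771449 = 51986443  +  31785006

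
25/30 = 5/6 = 0.83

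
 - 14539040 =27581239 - 42120279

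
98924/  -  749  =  -133 +99/107 = - 132.07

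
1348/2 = 674 = 674.00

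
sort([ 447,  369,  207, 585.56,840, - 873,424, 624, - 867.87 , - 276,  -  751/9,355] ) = [ - 873,-867.87, - 276, - 751/9 , 207,355, 369, 424, 447,585.56, 624,840] 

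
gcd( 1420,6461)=71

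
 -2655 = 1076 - 3731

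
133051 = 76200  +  56851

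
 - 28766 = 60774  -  89540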